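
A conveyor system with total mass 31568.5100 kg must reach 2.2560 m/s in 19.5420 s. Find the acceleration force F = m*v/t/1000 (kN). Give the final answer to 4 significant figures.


F = 31568.5100 * 2.2560 / 19.5420 / 1000
F = 3.644 kN


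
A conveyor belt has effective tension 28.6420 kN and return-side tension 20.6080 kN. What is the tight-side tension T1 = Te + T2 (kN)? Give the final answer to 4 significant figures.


T1 = Te + T2 = 28.6420 + 20.6080
T1 = 49.25 kN


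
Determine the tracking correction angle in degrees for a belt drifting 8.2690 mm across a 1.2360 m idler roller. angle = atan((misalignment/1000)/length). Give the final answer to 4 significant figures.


misalign_m = 8.2690 / 1000 = 0.008269 m
angle = atan(0.008269 / 1.2360)
angle = 0.3833 deg


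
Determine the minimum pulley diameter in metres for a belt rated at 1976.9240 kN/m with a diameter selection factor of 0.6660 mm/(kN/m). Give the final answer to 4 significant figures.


D = 1976.9240 * 0.6660 / 1000
D = 1.317 m


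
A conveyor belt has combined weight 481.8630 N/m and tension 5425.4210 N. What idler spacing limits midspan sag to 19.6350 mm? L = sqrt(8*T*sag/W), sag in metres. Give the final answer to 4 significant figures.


sag = 19.6350/1000 = 0.019635 m
L = sqrt(8 * 5425.4210 * 0.019635 / 481.8630)
L = 1.330 m


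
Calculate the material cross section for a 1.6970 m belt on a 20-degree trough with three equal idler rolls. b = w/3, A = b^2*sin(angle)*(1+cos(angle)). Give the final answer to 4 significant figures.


b = 1.6970/3 = 0.565667 m
A = 0.565667^2 * sin(20 deg) * (1 + cos(20 deg))
A = 0.2123 m^2


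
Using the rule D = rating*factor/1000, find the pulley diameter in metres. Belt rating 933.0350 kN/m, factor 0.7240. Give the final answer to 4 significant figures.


D = 933.0350 * 0.7240 / 1000
D = 0.6755 m


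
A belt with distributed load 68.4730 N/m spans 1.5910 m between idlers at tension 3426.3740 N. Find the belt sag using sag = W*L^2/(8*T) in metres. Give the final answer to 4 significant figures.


sag = 68.4730 * 1.5910^2 / (8 * 3426.3740)
sag = 0.006323 m


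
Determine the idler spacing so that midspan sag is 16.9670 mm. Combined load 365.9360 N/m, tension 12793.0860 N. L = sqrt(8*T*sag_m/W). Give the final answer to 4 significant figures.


sag = 16.9670/1000 = 0.016967 m
L = sqrt(8 * 12793.0860 * 0.016967 / 365.9360)
L = 2.178 m


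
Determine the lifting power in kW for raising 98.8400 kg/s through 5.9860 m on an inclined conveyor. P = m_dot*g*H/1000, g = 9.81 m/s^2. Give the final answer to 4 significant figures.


P = 98.8400 * 9.81 * 5.9860 / 1000
P = 5.804 kW


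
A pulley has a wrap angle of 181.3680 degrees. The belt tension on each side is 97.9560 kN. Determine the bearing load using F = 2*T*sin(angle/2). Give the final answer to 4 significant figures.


F = 2 * 97.9560 * sin(181.3680/2 deg)
F = 195.9 kN


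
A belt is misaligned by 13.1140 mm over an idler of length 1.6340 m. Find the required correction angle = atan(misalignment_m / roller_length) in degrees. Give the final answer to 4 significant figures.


misalign_m = 13.1140 / 1000 = 0.013114 m
angle = atan(0.013114 / 1.6340)
angle = 0.4598 deg


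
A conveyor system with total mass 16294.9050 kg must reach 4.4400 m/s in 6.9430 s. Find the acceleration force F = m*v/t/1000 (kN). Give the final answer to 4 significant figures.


F = 16294.9050 * 4.4400 / 6.9430 / 1000
F = 10.42 kN


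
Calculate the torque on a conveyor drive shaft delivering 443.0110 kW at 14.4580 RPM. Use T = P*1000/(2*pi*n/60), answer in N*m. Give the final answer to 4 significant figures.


omega = 2*pi*14.4580/60 = 1.51404 rad/s
T = 443.0110*1000 / 1.51404
T = 292600 N*m


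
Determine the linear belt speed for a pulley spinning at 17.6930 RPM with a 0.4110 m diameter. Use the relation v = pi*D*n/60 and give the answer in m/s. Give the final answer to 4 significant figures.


v = pi * 0.4110 * 17.6930 / 60
v = 0.3808 m/s


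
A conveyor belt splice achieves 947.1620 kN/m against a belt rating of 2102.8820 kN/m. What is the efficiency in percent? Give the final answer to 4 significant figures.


Eff = 947.1620 / 2102.8820 * 100
Eff = 45.04 %


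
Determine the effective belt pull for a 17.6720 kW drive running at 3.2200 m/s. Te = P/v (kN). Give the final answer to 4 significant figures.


Te = P / v = 17.6720 / 3.2200
Te = 5.488 kN


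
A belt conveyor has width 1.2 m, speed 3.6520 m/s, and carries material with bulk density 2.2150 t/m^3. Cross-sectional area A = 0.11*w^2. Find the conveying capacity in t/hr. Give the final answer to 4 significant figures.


A = 0.11 * 1.2^2 = 0.1584 m^2
C = 0.1584 * 3.6520 * 2.2150 * 3600
C = 4613 t/hr


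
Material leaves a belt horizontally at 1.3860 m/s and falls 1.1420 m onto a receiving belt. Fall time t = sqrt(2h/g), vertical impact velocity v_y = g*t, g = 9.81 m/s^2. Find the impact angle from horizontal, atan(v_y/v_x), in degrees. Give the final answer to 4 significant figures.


t = sqrt(2*1.1420/9.81) = 0.482518 s
v_y = 9.81 * 0.482518 = 4.7335 m/s
angle = atan(4.7335 / 1.3860) = 73.68 deg


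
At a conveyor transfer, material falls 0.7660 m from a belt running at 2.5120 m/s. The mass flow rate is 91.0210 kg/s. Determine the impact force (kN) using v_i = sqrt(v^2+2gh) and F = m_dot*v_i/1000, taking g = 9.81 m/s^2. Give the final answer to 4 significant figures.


v_i = sqrt(2.5120^2 + 2*9.81*0.7660) = 4.61942 m/s
F = 91.0210 * 4.61942 / 1000
F = 0.4205 kN


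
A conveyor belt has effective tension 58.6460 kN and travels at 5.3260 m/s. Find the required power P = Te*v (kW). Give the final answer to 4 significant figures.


P = Te * v = 58.6460 * 5.3260
P = 312.3 kW


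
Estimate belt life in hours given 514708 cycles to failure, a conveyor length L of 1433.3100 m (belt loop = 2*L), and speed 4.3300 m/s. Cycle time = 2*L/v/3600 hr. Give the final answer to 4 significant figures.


cycle_time = 2 * 1433.3100 / 4.3300 / 3600 = 0.183899 hr
life = 514708 * 0.183899 = 94650 hours


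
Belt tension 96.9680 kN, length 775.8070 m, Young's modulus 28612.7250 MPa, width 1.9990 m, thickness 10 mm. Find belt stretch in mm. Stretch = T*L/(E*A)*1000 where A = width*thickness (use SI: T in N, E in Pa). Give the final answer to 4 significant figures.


A = 1.9990 * 0.01 = 0.01999 m^2
Stretch = 96.9680*1000 * 775.8070 / (28612.7250e6 * 0.01999) * 1000
Stretch = 131.5 mm


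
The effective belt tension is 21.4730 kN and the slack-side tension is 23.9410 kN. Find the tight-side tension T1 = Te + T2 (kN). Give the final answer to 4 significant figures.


T1 = Te + T2 = 21.4730 + 23.9410
T1 = 45.41 kN


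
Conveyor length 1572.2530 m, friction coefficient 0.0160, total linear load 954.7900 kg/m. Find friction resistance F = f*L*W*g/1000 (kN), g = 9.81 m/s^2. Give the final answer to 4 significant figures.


F = 0.0160 * 1572.2530 * 954.7900 * 9.81 / 1000
F = 235.6 kN


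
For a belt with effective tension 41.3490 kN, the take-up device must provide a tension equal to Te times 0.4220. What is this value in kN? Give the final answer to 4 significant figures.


T_tu = 41.3490 * 0.4220
T_tu = 17.45 kN


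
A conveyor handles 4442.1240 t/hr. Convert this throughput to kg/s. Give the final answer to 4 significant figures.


m_dot = 4442.1240 * 1000 / 3600
m_dot = 1234 kg/s


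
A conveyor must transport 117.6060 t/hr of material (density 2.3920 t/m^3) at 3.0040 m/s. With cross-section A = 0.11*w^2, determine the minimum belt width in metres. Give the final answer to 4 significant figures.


A_req = 117.6060 / (3.0040 * 2.3920 * 3600) = 0.00454638 m^2
w = sqrt(0.00454638 / 0.11)
w = 0.2033 m


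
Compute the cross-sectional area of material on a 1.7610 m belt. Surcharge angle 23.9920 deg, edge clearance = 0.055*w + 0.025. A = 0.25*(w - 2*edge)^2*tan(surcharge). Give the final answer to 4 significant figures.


edge = 0.055*1.7610 + 0.025 = 0.121855 m
ew = 1.7610 - 2*0.121855 = 1.51729 m
A = 0.25 * 1.51729^2 * tan(23.9920 deg)
A = 0.2562 m^2


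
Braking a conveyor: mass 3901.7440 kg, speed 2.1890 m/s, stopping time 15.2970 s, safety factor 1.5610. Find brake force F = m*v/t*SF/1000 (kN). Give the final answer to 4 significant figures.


F = 3901.7440 * 2.1890 / 15.2970 * 1.5610 / 1000
F = 0.8716 kN


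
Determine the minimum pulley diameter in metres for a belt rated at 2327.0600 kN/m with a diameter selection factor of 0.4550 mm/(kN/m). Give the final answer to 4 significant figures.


D = 2327.0600 * 0.4550 / 1000
D = 1.059 m


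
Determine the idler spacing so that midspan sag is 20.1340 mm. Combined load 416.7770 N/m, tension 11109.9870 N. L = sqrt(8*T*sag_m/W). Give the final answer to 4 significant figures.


sag = 20.1340/1000 = 0.020134 m
L = sqrt(8 * 11109.9870 * 0.020134 / 416.7770)
L = 2.072 m


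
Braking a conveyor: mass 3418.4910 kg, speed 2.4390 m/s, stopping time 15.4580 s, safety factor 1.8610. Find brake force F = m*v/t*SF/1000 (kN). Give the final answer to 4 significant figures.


F = 3418.4910 * 2.4390 / 15.4580 * 1.8610 / 1000
F = 1.004 kN


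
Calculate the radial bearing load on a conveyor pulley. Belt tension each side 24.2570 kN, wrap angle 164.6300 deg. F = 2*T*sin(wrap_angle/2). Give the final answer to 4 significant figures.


F = 2 * 24.2570 * sin(164.6300/2 deg)
F = 48.08 kN


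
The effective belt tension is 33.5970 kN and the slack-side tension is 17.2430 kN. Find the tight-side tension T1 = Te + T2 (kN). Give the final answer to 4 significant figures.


T1 = Te + T2 = 33.5970 + 17.2430
T1 = 50.84 kN


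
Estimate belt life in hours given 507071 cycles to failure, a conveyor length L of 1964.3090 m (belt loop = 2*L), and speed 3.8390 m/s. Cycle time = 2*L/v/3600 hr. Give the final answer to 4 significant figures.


cycle_time = 2 * 1964.3090 / 3.8390 / 3600 = 0.284262 hr
life = 507071 * 0.284262 = 144100 hours


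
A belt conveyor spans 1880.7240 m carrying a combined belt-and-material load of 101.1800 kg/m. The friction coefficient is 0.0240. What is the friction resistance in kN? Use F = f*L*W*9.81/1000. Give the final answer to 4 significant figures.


F = 0.0240 * 1880.7240 * 101.1800 * 9.81 / 1000
F = 44.80 kN


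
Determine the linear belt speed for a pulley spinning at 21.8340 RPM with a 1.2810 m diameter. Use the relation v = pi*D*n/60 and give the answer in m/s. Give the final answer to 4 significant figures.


v = pi * 1.2810 * 21.8340 / 60
v = 1.464 m/s


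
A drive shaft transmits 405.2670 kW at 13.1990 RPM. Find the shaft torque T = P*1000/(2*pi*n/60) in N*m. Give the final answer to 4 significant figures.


omega = 2*pi*13.1990/60 = 1.3822 rad/s
T = 405.2670*1000 / 1.3822
T = 293200 N*m


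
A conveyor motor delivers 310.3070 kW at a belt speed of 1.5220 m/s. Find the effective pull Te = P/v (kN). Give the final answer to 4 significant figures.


Te = P / v = 310.3070 / 1.5220
Te = 203.9 kN


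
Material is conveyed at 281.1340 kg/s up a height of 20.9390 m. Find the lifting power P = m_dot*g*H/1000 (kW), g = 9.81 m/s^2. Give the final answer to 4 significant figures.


P = 281.1340 * 9.81 * 20.9390 / 1000
P = 57.75 kW


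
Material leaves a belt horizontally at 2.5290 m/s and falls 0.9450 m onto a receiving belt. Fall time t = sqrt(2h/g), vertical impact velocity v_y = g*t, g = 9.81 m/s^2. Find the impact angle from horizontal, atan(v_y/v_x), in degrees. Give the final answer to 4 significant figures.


t = sqrt(2*0.9450/9.81) = 0.438931 s
v_y = 9.81 * 0.438931 = 4.30591 m/s
angle = atan(4.30591 / 2.5290) = 59.57 deg


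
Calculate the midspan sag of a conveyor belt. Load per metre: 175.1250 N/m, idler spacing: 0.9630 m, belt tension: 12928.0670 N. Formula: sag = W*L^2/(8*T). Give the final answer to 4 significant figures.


sag = 175.1250 * 0.9630^2 / (8 * 12928.0670)
sag = 0.001570 m


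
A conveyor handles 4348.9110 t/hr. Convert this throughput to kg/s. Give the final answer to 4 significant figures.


m_dot = 4348.9110 * 1000 / 3600
m_dot = 1208 kg/s


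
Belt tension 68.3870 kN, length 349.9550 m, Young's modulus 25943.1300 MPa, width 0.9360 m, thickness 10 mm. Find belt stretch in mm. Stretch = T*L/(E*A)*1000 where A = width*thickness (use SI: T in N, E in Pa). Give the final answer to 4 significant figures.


A = 0.9360 * 0.01 = 0.00936 m^2
Stretch = 68.3870*1000 * 349.9550 / (25943.1300e6 * 0.00936) * 1000
Stretch = 98.56 mm


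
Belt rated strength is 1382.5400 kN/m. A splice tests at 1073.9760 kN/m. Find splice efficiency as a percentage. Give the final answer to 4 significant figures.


Eff = 1073.9760 / 1382.5400 * 100
Eff = 77.68 %


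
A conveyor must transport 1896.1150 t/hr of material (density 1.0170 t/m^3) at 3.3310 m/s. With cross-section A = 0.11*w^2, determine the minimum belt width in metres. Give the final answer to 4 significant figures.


A_req = 1896.1150 / (3.3310 * 1.0170 * 3600) = 0.155477 m^2
w = sqrt(0.155477 / 0.11)
w = 1.189 m


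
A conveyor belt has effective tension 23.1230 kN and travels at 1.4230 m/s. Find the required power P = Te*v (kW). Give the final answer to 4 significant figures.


P = Te * v = 23.1230 * 1.4230
P = 32.90 kW


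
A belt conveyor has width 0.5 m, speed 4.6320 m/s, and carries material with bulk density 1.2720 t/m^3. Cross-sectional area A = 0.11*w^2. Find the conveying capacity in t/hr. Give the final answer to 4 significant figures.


A = 0.11 * 0.5^2 = 0.0275 m^2
C = 0.0275 * 4.6320 * 1.2720 * 3600
C = 583.3 t/hr


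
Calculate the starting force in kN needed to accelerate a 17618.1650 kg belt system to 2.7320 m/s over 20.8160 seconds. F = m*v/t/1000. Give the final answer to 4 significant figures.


F = 17618.1650 * 2.7320 / 20.8160 / 1000
F = 2.312 kN


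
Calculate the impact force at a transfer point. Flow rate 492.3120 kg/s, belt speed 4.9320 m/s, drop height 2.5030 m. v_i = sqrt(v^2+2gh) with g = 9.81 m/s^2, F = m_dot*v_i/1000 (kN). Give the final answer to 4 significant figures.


v_i = sqrt(4.9320^2 + 2*9.81*2.5030) = 8.56933 m/s
F = 492.3120 * 8.56933 / 1000
F = 4.219 kN


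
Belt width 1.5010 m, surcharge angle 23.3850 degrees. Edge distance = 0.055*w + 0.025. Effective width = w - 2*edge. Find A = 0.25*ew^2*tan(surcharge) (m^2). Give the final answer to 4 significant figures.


edge = 0.055*1.5010 + 0.025 = 0.107555 m
ew = 1.5010 - 2*0.107555 = 1.28589 m
A = 0.25 * 1.28589^2 * tan(23.3850 deg)
A = 0.1788 m^2


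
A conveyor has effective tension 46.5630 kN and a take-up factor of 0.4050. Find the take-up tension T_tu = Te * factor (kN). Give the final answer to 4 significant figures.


T_tu = 46.5630 * 0.4050
T_tu = 18.86 kN


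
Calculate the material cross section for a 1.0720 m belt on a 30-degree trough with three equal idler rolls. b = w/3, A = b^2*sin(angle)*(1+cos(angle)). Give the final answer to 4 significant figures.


b = 1.0720/3 = 0.357333 m
A = 0.357333^2 * sin(30 deg) * (1 + cos(30 deg))
A = 0.1191 m^2


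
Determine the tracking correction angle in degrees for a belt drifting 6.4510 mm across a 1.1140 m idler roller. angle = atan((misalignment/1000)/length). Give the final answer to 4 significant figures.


misalign_m = 6.4510 / 1000 = 0.006451 m
angle = atan(0.006451 / 1.1140)
angle = 0.3318 deg


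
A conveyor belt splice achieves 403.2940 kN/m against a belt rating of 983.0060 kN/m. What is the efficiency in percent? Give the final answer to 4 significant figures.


Eff = 403.2940 / 983.0060 * 100
Eff = 41.03 %


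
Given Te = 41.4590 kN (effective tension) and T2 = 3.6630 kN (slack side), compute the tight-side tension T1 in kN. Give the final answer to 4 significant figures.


T1 = Te + T2 = 41.4590 + 3.6630
T1 = 45.12 kN


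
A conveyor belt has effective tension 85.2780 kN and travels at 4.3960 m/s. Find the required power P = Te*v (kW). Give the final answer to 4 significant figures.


P = Te * v = 85.2780 * 4.3960
P = 374.9 kW


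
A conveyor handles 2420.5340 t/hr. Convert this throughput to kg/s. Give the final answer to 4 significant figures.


m_dot = 2420.5340 * 1000 / 3600
m_dot = 672.4 kg/s


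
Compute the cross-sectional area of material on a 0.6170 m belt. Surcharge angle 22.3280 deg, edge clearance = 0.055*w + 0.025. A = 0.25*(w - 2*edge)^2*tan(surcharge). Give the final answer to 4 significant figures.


edge = 0.055*0.6170 + 0.025 = 0.058935 m
ew = 0.6170 - 2*0.058935 = 0.49913 m
A = 0.25 * 0.49913^2 * tan(22.3280 deg)
A = 0.02558 m^2


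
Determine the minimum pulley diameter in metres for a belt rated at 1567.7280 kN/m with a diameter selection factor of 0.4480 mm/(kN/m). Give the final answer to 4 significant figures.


D = 1567.7280 * 0.4480 / 1000
D = 0.7023 m


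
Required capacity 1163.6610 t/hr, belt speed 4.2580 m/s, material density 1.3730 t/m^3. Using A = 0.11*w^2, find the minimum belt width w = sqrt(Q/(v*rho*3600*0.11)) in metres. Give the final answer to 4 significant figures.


A_req = 1163.6610 / (4.2580 * 1.3730 * 3600) = 0.0552902 m^2
w = sqrt(0.0552902 / 0.11)
w = 0.7090 m


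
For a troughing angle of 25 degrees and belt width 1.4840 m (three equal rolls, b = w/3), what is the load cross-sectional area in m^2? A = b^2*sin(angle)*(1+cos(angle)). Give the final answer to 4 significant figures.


b = 1.4840/3 = 0.494667 m
A = 0.494667^2 * sin(25 deg) * (1 + cos(25 deg))
A = 0.1971 m^2


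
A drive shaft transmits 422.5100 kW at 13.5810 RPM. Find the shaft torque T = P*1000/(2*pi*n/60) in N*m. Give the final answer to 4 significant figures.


omega = 2*pi*13.5810/60 = 1.4222 rad/s
T = 422.5100*1000 / 1.4222
T = 297100 N*m


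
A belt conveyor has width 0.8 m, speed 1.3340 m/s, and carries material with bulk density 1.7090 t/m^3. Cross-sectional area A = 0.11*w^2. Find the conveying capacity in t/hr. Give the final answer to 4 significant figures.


A = 0.11 * 0.8^2 = 0.0704 m^2
C = 0.0704 * 1.3340 * 1.7090 * 3600
C = 577.8 t/hr


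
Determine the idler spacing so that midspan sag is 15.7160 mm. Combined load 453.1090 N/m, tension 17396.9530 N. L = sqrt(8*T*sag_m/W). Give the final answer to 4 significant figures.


sag = 15.7160/1000 = 0.015716 m
L = sqrt(8 * 17396.9530 * 0.015716 / 453.1090)
L = 2.197 m


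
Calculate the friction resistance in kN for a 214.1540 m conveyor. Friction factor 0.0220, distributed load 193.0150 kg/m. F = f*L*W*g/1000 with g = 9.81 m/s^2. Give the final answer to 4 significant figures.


F = 0.0220 * 214.1540 * 193.0150 * 9.81 / 1000
F = 8.921 kN


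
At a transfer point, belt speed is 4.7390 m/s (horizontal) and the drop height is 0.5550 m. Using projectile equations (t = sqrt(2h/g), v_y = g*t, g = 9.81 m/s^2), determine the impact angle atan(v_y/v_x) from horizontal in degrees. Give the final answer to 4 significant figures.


t = sqrt(2*0.5550/9.81) = 0.336378 s
v_y = 9.81 * 0.336378 = 3.29987 m/s
angle = atan(3.29987 / 4.7390) = 34.85 deg


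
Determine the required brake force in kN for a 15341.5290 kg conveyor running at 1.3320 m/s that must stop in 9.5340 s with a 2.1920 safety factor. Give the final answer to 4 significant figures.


F = 15341.5290 * 1.3320 / 9.5340 * 2.1920 / 1000
F = 4.698 kN


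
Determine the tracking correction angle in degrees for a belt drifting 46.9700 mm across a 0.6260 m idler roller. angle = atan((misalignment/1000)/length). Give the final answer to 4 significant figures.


misalign_m = 46.9700 / 1000 = 0.046970 m
angle = atan(0.046970 / 0.6260)
angle = 4.291 deg


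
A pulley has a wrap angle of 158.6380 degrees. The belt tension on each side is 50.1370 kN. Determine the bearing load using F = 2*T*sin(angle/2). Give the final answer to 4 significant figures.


F = 2 * 50.1370 * sin(158.6380/2 deg)
F = 98.54 kN


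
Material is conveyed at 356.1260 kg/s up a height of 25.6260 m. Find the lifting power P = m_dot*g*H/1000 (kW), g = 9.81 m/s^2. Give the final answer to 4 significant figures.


P = 356.1260 * 9.81 * 25.6260 / 1000
P = 89.53 kW


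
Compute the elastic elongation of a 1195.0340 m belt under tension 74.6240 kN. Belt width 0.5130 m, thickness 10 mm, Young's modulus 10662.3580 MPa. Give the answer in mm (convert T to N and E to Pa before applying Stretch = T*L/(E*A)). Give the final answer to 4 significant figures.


A = 0.5130 * 0.01 = 0.00513 m^2
Stretch = 74.6240*1000 * 1195.0340 / (10662.3580e6 * 0.00513) * 1000
Stretch = 1630 mm


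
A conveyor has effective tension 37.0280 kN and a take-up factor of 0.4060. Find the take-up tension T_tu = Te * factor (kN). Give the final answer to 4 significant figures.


T_tu = 37.0280 * 0.4060
T_tu = 15.03 kN


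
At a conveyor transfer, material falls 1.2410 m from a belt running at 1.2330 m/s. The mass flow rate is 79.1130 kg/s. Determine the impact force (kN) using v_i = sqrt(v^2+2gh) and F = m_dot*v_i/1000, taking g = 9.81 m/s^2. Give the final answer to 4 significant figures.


v_i = sqrt(1.2330^2 + 2*9.81*1.2410) = 5.08613 m/s
F = 79.1130 * 5.08613 / 1000
F = 0.4024 kN


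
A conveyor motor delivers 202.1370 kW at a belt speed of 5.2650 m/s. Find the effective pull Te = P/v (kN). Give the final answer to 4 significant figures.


Te = P / v = 202.1370 / 5.2650
Te = 38.39 kN


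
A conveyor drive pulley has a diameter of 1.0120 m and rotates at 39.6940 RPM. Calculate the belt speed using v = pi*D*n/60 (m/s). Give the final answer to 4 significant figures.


v = pi * 1.0120 * 39.6940 / 60
v = 2.103 m/s


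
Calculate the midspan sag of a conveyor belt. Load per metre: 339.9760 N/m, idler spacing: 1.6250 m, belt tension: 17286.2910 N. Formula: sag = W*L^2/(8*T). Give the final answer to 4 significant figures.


sag = 339.9760 * 1.6250^2 / (8 * 17286.2910)
sag = 0.006492 m


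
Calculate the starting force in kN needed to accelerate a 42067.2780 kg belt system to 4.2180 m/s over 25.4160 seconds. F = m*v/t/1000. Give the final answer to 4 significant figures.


F = 42067.2780 * 4.2180 / 25.4160 / 1000
F = 6.981 kN


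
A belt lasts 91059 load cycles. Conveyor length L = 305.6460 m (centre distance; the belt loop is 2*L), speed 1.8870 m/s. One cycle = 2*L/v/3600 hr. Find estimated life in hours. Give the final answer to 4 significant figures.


cycle_time = 2 * 305.6460 / 1.8870 / 3600 = 0.0899859 hr
life = 91059 * 0.0899859 = 8194 hours


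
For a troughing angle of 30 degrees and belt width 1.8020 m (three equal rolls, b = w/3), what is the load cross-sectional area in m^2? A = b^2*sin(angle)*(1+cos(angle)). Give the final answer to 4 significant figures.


b = 1.8020/3 = 0.600667 m
A = 0.600667^2 * sin(30 deg) * (1 + cos(30 deg))
A = 0.3366 m^2


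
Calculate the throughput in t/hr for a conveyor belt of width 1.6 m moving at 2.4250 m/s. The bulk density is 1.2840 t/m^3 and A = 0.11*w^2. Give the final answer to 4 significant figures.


A = 0.11 * 1.6^2 = 0.2816 m^2
C = 0.2816 * 2.4250 * 1.2840 * 3600
C = 3157 t/hr


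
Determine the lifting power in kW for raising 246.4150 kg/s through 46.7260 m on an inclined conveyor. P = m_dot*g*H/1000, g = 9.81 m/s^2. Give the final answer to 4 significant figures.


P = 246.4150 * 9.81 * 46.7260 / 1000
P = 113.0 kW


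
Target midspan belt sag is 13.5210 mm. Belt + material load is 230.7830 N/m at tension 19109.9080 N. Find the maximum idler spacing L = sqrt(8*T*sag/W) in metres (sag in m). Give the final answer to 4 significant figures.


sag = 13.5210/1000 = 0.013521 m
L = sqrt(8 * 19109.9080 * 0.013521 / 230.7830)
L = 2.993 m


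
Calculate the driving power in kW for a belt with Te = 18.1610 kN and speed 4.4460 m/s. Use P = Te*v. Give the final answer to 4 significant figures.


P = Te * v = 18.1610 * 4.4460
P = 80.74 kW


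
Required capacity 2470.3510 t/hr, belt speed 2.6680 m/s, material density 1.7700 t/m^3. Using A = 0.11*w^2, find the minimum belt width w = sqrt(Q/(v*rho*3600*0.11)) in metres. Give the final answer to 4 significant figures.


A_req = 2470.3510 / (2.6680 * 1.7700 * 3600) = 0.145311 m^2
w = sqrt(0.145311 / 0.11)
w = 1.149 m


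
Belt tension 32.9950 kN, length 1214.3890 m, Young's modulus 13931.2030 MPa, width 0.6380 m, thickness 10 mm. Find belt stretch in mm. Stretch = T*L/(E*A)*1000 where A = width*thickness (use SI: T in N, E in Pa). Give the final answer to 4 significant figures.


A = 0.6380 * 0.01 = 0.00638 m^2
Stretch = 32.9950*1000 * 1214.3890 / (13931.2030e6 * 0.00638) * 1000
Stretch = 450.8 mm


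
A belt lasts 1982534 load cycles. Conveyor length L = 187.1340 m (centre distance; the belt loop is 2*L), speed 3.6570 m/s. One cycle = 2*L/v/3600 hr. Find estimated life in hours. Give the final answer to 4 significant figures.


cycle_time = 2 * 187.1340 / 3.6570 / 3600 = 0.0284286 hr
life = 1982534 * 0.0284286 = 56360 hours


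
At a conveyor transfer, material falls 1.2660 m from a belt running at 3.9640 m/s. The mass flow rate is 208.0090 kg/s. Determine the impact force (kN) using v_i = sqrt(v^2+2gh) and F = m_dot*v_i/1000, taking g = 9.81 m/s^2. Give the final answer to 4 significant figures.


v_i = sqrt(3.9640^2 + 2*9.81*1.2660) = 6.36806 m/s
F = 208.0090 * 6.36806 / 1000
F = 1.325 kN


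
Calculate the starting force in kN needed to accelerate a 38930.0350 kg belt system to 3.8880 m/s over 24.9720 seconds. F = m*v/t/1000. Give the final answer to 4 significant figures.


F = 38930.0350 * 3.8880 / 24.9720 / 1000
F = 6.061 kN


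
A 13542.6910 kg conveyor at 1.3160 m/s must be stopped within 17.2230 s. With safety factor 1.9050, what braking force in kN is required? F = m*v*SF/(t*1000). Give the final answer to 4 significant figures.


F = 13542.6910 * 1.3160 / 17.2230 * 1.9050 / 1000
F = 1.971 kN


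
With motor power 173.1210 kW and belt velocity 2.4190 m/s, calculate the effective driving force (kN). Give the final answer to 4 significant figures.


Te = P / v = 173.1210 / 2.4190
Te = 71.57 kN


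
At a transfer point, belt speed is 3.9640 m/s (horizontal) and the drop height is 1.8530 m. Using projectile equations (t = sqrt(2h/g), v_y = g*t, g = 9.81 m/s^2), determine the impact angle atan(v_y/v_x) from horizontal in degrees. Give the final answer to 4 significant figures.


t = sqrt(2*1.8530/9.81) = 0.614636 s
v_y = 9.81 * 0.614636 = 6.02958 m/s
angle = atan(6.02958 / 3.9640) = 56.68 deg


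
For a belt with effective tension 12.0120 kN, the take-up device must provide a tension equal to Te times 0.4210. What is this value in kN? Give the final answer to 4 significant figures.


T_tu = 12.0120 * 0.4210
T_tu = 5.057 kN


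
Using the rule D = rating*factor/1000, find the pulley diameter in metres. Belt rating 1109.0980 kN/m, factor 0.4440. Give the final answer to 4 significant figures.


D = 1109.0980 * 0.4440 / 1000
D = 0.4924 m


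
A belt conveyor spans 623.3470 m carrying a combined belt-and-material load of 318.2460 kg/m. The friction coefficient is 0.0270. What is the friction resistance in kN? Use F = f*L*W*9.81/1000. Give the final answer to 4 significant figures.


F = 0.0270 * 623.3470 * 318.2460 * 9.81 / 1000
F = 52.54 kN


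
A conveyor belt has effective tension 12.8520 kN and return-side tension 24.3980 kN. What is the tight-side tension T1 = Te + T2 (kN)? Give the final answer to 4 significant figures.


T1 = Te + T2 = 12.8520 + 24.3980
T1 = 37.25 kN


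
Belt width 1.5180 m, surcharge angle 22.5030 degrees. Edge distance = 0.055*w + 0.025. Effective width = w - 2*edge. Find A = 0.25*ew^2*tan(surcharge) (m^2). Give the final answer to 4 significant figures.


edge = 0.055*1.5180 + 0.025 = 0.10849 m
ew = 1.5180 - 2*0.10849 = 1.30102 m
A = 0.25 * 1.30102^2 * tan(22.5030 deg)
A = 0.1753 m^2


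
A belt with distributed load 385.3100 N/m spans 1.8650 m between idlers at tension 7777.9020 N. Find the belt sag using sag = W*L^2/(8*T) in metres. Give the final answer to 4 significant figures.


sag = 385.3100 * 1.8650^2 / (8 * 7777.9020)
sag = 0.02154 m


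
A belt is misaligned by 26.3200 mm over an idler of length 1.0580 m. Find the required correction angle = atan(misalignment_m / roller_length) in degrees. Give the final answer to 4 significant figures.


misalign_m = 26.3200 / 1000 = 0.026320 m
angle = atan(0.026320 / 1.0580)
angle = 1.425 deg


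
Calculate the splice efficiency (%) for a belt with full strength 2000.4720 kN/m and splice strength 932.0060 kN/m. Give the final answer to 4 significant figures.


Eff = 932.0060 / 2000.4720 * 100
Eff = 46.59 %


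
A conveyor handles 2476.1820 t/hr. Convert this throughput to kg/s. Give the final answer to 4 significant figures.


m_dot = 2476.1820 * 1000 / 3600
m_dot = 687.8 kg/s


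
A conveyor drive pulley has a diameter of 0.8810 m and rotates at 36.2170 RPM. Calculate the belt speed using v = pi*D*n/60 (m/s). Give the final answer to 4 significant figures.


v = pi * 0.8810 * 36.2170 / 60
v = 1.671 m/s


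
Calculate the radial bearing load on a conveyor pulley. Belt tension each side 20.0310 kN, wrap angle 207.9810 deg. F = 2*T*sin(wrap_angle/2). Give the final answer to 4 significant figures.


F = 2 * 20.0310 * sin(207.9810/2 deg)
F = 38.87 kN


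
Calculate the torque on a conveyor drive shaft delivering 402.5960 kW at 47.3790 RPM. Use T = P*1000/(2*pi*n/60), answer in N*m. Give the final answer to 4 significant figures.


omega = 2*pi*47.3790/60 = 4.96152 rad/s
T = 402.5960*1000 / 4.96152
T = 81140 N*m


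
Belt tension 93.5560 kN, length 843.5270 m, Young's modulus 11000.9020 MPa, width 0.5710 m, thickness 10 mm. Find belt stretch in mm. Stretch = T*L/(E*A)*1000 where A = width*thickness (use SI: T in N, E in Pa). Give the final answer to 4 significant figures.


A = 0.5710 * 0.01 = 0.00571 m^2
Stretch = 93.5560*1000 * 843.5270 / (11000.9020e6 * 0.00571) * 1000
Stretch = 1256 mm


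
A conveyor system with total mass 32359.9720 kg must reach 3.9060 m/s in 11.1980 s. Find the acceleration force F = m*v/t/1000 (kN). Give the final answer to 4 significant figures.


F = 32359.9720 * 3.9060 / 11.1980 / 1000
F = 11.29 kN


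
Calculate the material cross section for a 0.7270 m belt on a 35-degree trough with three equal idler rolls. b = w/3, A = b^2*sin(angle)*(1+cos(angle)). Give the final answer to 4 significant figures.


b = 0.7270/3 = 0.242333 m
A = 0.242333^2 * sin(35 deg) * (1 + cos(35 deg))
A = 0.06128 m^2


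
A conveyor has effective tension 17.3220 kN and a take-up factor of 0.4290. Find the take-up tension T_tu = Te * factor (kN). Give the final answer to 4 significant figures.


T_tu = 17.3220 * 0.4290
T_tu = 7.431 kN


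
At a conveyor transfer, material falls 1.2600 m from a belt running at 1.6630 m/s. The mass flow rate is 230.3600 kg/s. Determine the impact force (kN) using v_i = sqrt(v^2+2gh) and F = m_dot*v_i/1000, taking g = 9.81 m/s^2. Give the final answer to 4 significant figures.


v_i = sqrt(1.6630^2 + 2*9.81*1.2600) = 5.24278 m/s
F = 230.3600 * 5.24278 / 1000
F = 1.208 kN


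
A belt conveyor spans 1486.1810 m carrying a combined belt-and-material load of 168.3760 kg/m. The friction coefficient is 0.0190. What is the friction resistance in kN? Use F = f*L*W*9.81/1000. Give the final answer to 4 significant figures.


F = 0.0190 * 1486.1810 * 168.3760 * 9.81 / 1000
F = 46.64 kN


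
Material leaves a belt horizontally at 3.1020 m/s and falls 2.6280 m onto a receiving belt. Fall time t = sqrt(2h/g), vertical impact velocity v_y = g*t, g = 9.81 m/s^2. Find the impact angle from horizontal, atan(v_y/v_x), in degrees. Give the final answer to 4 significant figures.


t = sqrt(2*2.6280/9.81) = 0.73197 s
v_y = 9.81 * 0.73197 = 7.18063 m/s
angle = atan(7.18063 / 3.1020) = 66.64 deg


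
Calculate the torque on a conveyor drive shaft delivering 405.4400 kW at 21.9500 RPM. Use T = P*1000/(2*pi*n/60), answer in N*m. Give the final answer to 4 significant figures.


omega = 2*pi*21.9500/60 = 2.2986 rad/s
T = 405.4400*1000 / 2.2986
T = 176400 N*m


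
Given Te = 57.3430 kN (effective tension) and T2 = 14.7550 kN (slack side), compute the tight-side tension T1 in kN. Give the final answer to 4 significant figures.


T1 = Te + T2 = 57.3430 + 14.7550
T1 = 72.10 kN


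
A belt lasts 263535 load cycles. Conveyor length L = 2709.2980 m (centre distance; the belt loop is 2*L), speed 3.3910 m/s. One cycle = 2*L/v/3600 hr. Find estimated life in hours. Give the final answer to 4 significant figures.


cycle_time = 2 * 2709.2980 / 3.3910 / 3600 = 0.443871 hr
life = 263535 * 0.443871 = 117000 hours


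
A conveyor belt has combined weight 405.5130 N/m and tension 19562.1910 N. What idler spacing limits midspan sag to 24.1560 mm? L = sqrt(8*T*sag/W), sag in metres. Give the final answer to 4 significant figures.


sag = 24.1560/1000 = 0.024156 m
L = sqrt(8 * 19562.1910 * 0.024156 / 405.5130)
L = 3.053 m


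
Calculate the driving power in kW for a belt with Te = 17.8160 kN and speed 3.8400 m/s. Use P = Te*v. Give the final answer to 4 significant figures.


P = Te * v = 17.8160 * 3.8400
P = 68.41 kW


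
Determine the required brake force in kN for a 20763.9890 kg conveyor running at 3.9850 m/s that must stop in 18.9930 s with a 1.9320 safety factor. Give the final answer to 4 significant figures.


F = 20763.9890 * 3.9850 / 18.9930 * 1.9320 / 1000
F = 8.417 kN


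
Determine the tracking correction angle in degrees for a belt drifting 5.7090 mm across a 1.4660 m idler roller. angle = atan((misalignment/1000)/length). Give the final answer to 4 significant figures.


misalign_m = 5.7090 / 1000 = 0.005709 m
angle = atan(0.005709 / 1.4660)
angle = 0.2231 deg


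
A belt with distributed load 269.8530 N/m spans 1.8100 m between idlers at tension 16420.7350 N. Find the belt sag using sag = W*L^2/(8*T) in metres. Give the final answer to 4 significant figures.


sag = 269.8530 * 1.8100^2 / (8 * 16420.7350)
sag = 0.006730 m


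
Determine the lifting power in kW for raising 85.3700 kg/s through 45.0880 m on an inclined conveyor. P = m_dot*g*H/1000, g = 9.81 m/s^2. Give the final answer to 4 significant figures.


P = 85.3700 * 9.81 * 45.0880 / 1000
P = 37.76 kW


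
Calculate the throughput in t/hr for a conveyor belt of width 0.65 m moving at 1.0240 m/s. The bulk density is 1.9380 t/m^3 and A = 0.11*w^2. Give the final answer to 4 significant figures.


A = 0.11 * 0.65^2 = 0.046475 m^2
C = 0.046475 * 1.0240 * 1.9380 * 3600
C = 332.0 t/hr


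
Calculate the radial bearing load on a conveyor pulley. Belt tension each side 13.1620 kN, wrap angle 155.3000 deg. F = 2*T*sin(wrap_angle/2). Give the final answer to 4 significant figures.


F = 2 * 13.1620 * sin(155.3000/2 deg)
F = 25.71 kN


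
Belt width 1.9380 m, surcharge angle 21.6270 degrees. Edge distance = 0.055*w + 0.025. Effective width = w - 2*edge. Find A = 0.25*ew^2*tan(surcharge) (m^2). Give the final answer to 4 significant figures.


edge = 0.055*1.9380 + 0.025 = 0.13159 m
ew = 1.9380 - 2*0.13159 = 1.67482 m
A = 0.25 * 1.67482^2 * tan(21.6270 deg)
A = 0.2780 m^2


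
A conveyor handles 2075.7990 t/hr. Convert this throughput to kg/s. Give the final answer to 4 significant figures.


m_dot = 2075.7990 * 1000 / 3600
m_dot = 576.6 kg/s


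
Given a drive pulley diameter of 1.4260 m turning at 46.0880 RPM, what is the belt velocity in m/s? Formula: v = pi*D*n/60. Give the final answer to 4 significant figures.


v = pi * 1.4260 * 46.0880 / 60
v = 3.441 m/s


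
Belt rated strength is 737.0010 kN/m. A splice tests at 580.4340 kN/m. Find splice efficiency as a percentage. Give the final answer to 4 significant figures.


Eff = 580.4340 / 737.0010 * 100
Eff = 78.76 %


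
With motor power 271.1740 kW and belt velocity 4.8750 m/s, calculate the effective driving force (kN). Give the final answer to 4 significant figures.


Te = P / v = 271.1740 / 4.8750
Te = 55.63 kN


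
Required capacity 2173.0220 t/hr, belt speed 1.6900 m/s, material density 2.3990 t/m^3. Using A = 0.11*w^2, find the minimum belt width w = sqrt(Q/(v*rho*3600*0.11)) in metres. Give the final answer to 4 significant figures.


A_req = 2173.0220 / (1.6900 * 2.3990 * 3600) = 0.148883 m^2
w = sqrt(0.148883 / 0.11)
w = 1.163 m


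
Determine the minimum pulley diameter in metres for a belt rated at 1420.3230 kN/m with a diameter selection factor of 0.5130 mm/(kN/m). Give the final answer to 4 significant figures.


D = 1420.3230 * 0.5130 / 1000
D = 0.7286 m


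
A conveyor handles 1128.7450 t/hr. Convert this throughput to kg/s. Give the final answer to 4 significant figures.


m_dot = 1128.7450 * 1000 / 3600
m_dot = 313.5 kg/s


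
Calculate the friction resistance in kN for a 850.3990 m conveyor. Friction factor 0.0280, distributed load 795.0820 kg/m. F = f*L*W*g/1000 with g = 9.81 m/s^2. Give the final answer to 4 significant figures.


F = 0.0280 * 850.3990 * 795.0820 * 9.81 / 1000
F = 185.7 kN


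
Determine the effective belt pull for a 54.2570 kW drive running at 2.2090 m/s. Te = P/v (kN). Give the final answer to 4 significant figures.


Te = P / v = 54.2570 / 2.2090
Te = 24.56 kN


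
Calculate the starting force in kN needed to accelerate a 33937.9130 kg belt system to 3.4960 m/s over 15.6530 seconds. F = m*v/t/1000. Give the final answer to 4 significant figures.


F = 33937.9130 * 3.4960 / 15.6530 / 1000
F = 7.580 kN


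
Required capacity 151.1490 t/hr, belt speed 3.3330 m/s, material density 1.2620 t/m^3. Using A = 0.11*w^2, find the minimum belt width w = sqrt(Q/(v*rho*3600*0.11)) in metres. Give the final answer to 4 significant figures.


A_req = 151.1490 / (3.3330 * 1.2620 * 3600) = 0.00998178 m^2
w = sqrt(0.00998178 / 0.11)
w = 0.3012 m


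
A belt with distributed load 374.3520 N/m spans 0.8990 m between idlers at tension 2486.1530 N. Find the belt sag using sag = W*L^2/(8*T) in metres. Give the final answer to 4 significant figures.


sag = 374.3520 * 0.8990^2 / (8 * 2486.1530)
sag = 0.01521 m


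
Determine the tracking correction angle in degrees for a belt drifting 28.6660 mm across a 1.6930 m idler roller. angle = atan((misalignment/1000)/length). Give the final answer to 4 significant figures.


misalign_m = 28.6660 / 1000 = 0.028666 m
angle = atan(0.028666 / 1.6930)
angle = 0.9700 deg


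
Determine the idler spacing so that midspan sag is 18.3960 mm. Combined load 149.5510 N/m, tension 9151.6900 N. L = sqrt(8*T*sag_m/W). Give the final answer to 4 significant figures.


sag = 18.3960/1000 = 0.018396 m
L = sqrt(8 * 9151.6900 * 0.018396 / 149.5510)
L = 3.001 m


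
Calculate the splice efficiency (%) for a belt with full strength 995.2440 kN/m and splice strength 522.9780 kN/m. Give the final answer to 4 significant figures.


Eff = 522.9780 / 995.2440 * 100
Eff = 52.55 %


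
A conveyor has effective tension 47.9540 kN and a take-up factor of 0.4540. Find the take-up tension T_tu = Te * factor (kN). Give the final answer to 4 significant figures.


T_tu = 47.9540 * 0.4540
T_tu = 21.77 kN


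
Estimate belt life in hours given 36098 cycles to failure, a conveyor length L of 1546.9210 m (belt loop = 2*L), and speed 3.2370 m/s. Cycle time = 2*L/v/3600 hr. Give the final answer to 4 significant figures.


cycle_time = 2 * 1546.9210 / 3.2370 / 3600 = 0.265493 hr
life = 36098 * 0.265493 = 9584 hours


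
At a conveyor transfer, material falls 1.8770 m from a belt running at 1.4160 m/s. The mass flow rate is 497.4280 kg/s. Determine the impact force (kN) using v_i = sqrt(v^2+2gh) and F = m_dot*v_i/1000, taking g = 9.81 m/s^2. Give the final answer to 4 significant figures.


v_i = sqrt(1.4160^2 + 2*9.81*1.8770) = 6.23152 m/s
F = 497.4280 * 6.23152 / 1000
F = 3.100 kN


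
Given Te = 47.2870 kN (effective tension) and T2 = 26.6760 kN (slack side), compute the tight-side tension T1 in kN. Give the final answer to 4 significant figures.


T1 = Te + T2 = 47.2870 + 26.6760
T1 = 73.96 kN
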